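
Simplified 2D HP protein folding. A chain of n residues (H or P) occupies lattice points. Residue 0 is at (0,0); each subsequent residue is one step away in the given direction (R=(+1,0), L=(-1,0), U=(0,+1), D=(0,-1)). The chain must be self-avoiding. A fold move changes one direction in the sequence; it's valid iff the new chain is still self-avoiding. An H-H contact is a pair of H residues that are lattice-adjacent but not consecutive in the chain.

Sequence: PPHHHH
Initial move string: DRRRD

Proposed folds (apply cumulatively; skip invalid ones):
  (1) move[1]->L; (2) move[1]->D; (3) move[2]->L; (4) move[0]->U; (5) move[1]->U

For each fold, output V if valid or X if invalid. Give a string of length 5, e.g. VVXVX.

Initial: DRRRD -> [(0, 0), (0, -1), (1, -1), (2, -1), (3, -1), (3, -2)]
Fold 1: move[1]->L => DLRRD INVALID (collision), skipped
Fold 2: move[1]->D => DDRRD VALID
Fold 3: move[2]->L => DDLRD INVALID (collision), skipped
Fold 4: move[0]->U => UDRRD INVALID (collision), skipped
Fold 5: move[1]->U => DURRD INVALID (collision), skipped

Answer: XVXXX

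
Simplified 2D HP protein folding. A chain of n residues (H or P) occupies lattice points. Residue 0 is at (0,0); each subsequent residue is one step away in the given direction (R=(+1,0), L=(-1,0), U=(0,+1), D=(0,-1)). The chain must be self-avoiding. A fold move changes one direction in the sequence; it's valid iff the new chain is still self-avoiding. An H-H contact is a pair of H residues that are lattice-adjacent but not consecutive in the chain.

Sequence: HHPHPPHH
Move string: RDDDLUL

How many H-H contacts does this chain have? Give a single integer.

Answer: 1

Derivation:
Positions: [(0, 0), (1, 0), (1, -1), (1, -2), (1, -3), (0, -3), (0, -2), (-1, -2)]
H-H contact: residue 3 @(1,-2) - residue 6 @(0, -2)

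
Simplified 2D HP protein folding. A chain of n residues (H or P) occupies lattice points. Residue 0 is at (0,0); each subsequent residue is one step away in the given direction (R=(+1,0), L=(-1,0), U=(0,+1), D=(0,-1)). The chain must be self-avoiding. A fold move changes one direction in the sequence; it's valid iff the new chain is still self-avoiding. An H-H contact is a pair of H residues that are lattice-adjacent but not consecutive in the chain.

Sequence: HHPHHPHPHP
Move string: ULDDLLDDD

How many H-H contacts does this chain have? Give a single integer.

Positions: [(0, 0), (0, 1), (-1, 1), (-1, 0), (-1, -1), (-2, -1), (-3, -1), (-3, -2), (-3, -3), (-3, -4)]
H-H contact: residue 0 @(0,0) - residue 3 @(-1, 0)

Answer: 1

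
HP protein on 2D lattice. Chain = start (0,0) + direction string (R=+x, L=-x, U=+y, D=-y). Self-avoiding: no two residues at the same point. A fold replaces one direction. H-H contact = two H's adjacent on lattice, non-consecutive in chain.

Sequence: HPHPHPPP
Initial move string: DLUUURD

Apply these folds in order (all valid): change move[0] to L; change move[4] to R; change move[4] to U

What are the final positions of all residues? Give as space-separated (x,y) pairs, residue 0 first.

Answer: (0,0) (-1,0) (-2,0) (-2,1) (-2,2) (-2,3) (-1,3) (-1,2)

Derivation:
Initial moves: DLUUURD
Fold: move[0]->L => LLUUURD (positions: [(0, 0), (-1, 0), (-2, 0), (-2, 1), (-2, 2), (-2, 3), (-1, 3), (-1, 2)])
Fold: move[4]->R => LLUURRD (positions: [(0, 0), (-1, 0), (-2, 0), (-2, 1), (-2, 2), (-1, 2), (0, 2), (0, 1)])
Fold: move[4]->U => LLUUURD (positions: [(0, 0), (-1, 0), (-2, 0), (-2, 1), (-2, 2), (-2, 3), (-1, 3), (-1, 2)])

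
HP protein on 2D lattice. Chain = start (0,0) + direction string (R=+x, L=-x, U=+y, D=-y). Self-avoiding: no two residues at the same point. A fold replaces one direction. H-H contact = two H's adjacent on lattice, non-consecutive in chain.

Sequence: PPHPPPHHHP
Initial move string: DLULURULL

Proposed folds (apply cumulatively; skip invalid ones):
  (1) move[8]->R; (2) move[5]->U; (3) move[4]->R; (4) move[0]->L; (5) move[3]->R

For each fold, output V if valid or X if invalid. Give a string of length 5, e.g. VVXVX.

Initial: DLULURULL -> [(0, 0), (0, -1), (-1, -1), (-1, 0), (-2, 0), (-2, 1), (-1, 1), (-1, 2), (-2, 2), (-3, 2)]
Fold 1: move[8]->R => DLULURULR INVALID (collision), skipped
Fold 2: move[5]->U => DLULUUULL VALID
Fold 3: move[4]->R => DLULRUULL INVALID (collision), skipped
Fold 4: move[0]->L => LLULUUULL VALID
Fold 5: move[3]->R => LLURUUULL VALID

Answer: XVXVV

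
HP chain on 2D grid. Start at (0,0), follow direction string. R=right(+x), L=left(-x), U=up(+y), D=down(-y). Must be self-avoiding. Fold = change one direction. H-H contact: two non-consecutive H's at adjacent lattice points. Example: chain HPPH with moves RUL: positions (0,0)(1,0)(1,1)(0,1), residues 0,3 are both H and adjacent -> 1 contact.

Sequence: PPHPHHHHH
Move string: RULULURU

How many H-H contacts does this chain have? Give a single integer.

Positions: [(0, 0), (1, 0), (1, 1), (0, 1), (0, 2), (-1, 2), (-1, 3), (0, 3), (0, 4)]
H-H contact: residue 4 @(0,2) - residue 7 @(0, 3)

Answer: 1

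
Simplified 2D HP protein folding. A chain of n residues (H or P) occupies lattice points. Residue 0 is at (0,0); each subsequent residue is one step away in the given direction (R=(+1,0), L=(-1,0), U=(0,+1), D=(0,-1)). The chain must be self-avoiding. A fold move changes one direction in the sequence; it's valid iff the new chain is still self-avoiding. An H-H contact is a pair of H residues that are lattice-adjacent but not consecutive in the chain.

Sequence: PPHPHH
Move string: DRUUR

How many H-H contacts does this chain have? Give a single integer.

Positions: [(0, 0), (0, -1), (1, -1), (1, 0), (1, 1), (2, 1)]
No H-H contacts found.

Answer: 0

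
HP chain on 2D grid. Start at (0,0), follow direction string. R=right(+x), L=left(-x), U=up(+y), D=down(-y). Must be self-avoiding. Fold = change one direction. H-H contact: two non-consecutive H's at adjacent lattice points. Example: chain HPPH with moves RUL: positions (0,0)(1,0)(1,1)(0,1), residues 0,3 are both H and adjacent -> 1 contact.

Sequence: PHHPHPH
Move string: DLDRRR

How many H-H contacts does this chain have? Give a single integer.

Answer: 1

Derivation:
Positions: [(0, 0), (0, -1), (-1, -1), (-1, -2), (0, -2), (1, -2), (2, -2)]
H-H contact: residue 1 @(0,-1) - residue 4 @(0, -2)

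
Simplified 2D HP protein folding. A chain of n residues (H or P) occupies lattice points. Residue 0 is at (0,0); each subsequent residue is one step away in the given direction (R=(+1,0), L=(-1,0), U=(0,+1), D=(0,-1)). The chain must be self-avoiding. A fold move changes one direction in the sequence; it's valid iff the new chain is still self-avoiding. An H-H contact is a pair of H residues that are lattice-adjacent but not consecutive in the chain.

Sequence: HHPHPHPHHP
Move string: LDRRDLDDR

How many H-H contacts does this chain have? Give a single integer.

Positions: [(0, 0), (-1, 0), (-1, -1), (0, -1), (1, -1), (1, -2), (0, -2), (0, -3), (0, -4), (1, -4)]
H-H contact: residue 0 @(0,0) - residue 3 @(0, -1)

Answer: 1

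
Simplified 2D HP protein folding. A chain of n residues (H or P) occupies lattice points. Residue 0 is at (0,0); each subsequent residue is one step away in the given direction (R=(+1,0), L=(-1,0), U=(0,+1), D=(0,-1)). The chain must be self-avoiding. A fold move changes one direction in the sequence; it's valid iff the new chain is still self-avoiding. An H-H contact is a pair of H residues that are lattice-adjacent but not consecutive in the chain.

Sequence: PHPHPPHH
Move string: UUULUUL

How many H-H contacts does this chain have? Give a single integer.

Answer: 0

Derivation:
Positions: [(0, 0), (0, 1), (0, 2), (0, 3), (-1, 3), (-1, 4), (-1, 5), (-2, 5)]
No H-H contacts found.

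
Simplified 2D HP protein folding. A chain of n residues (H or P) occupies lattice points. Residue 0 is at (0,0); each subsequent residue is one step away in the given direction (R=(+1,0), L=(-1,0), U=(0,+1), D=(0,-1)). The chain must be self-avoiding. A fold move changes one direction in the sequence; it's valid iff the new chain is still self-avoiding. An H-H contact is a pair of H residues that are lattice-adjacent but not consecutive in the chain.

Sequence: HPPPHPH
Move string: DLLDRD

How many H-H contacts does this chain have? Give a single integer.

Positions: [(0, 0), (0, -1), (-1, -1), (-2, -1), (-2, -2), (-1, -2), (-1, -3)]
No H-H contacts found.

Answer: 0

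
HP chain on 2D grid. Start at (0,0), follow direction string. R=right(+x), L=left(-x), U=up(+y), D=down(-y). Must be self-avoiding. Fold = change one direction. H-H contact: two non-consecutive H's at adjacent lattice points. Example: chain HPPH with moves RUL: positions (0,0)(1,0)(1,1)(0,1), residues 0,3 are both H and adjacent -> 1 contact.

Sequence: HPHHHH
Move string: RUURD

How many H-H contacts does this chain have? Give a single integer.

Answer: 1

Derivation:
Positions: [(0, 0), (1, 0), (1, 1), (1, 2), (2, 2), (2, 1)]
H-H contact: residue 2 @(1,1) - residue 5 @(2, 1)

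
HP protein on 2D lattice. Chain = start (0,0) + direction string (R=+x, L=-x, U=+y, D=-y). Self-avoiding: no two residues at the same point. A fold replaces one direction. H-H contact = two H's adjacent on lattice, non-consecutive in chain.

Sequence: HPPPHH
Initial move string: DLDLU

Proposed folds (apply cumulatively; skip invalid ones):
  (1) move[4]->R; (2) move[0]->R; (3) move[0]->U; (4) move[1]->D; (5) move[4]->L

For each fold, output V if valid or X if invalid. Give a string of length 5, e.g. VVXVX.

Answer: XXVXV

Derivation:
Initial: DLDLU -> [(0, 0), (0, -1), (-1, -1), (-1, -2), (-2, -2), (-2, -1)]
Fold 1: move[4]->R => DLDLR INVALID (collision), skipped
Fold 2: move[0]->R => RLDLU INVALID (collision), skipped
Fold 3: move[0]->U => ULDLU VALID
Fold 4: move[1]->D => UDDLU INVALID (collision), skipped
Fold 5: move[4]->L => ULDLL VALID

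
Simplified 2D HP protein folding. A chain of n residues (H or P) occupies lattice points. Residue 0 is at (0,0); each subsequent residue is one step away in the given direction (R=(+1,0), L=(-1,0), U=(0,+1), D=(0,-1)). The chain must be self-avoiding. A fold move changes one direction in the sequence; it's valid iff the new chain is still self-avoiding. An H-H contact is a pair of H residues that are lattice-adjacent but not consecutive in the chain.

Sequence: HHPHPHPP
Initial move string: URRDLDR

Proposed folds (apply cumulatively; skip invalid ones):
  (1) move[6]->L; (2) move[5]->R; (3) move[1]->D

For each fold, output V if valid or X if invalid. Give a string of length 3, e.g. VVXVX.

Initial: URRDLDR -> [(0, 0), (0, 1), (1, 1), (2, 1), (2, 0), (1, 0), (1, -1), (2, -1)]
Fold 1: move[6]->L => URRDLDL VALID
Fold 2: move[5]->R => URRDLRL INVALID (collision), skipped
Fold 3: move[1]->D => UDRDLDL INVALID (collision), skipped

Answer: VXX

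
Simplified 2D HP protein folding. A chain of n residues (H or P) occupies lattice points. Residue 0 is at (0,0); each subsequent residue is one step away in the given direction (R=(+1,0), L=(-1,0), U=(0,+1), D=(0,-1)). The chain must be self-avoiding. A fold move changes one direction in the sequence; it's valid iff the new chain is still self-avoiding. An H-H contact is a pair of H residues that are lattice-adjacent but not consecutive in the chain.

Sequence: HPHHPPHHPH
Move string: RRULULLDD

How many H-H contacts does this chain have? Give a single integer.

Answer: 1

Derivation:
Positions: [(0, 0), (1, 0), (2, 0), (2, 1), (1, 1), (1, 2), (0, 2), (-1, 2), (-1, 1), (-1, 0)]
H-H contact: residue 0 @(0,0) - residue 9 @(-1, 0)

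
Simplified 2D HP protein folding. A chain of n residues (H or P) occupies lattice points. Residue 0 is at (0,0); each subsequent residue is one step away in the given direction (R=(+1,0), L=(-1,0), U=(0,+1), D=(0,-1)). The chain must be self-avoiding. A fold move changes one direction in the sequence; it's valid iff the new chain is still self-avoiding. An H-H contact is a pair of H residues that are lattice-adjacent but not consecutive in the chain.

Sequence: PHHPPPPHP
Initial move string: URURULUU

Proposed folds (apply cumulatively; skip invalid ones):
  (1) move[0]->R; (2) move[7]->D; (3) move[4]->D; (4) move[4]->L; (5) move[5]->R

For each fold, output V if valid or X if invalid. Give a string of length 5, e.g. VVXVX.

Initial: URURULUU -> [(0, 0), (0, 1), (1, 1), (1, 2), (2, 2), (2, 3), (1, 3), (1, 4), (1, 5)]
Fold 1: move[0]->R => RRURULUU VALID
Fold 2: move[7]->D => RRURULUD INVALID (collision), skipped
Fold 3: move[4]->D => RRURDLUU INVALID (collision), skipped
Fold 4: move[4]->L => RRURLLUU INVALID (collision), skipped
Fold 5: move[5]->R => RRURURUU VALID

Answer: VXXXV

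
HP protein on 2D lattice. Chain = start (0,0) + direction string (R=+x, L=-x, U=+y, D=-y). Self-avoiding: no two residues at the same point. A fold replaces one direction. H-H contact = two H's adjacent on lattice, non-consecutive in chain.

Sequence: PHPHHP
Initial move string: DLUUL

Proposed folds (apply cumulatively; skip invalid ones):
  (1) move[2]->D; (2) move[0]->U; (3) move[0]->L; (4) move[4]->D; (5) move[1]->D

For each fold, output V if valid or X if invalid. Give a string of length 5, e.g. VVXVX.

Initial: DLUUL -> [(0, 0), (0, -1), (-1, -1), (-1, 0), (-1, 1), (-2, 1)]
Fold 1: move[2]->D => DLDUL INVALID (collision), skipped
Fold 2: move[0]->U => ULUUL VALID
Fold 3: move[0]->L => LLUUL VALID
Fold 4: move[4]->D => LLUUD INVALID (collision), skipped
Fold 5: move[1]->D => LDUUL INVALID (collision), skipped

Answer: XVVXX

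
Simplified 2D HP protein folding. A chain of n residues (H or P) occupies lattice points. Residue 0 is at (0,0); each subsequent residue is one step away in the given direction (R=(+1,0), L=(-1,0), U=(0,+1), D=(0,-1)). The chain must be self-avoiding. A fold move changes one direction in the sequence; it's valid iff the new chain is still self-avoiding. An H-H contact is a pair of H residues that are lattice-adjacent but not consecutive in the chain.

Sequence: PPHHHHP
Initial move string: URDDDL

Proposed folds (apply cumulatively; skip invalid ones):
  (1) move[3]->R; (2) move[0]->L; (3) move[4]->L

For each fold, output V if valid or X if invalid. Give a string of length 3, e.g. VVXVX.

Answer: VXX

Derivation:
Initial: URDDDL -> [(0, 0), (0, 1), (1, 1), (1, 0), (1, -1), (1, -2), (0, -2)]
Fold 1: move[3]->R => URDRDL VALID
Fold 2: move[0]->L => LRDRDL INVALID (collision), skipped
Fold 3: move[4]->L => URDRLL INVALID (collision), skipped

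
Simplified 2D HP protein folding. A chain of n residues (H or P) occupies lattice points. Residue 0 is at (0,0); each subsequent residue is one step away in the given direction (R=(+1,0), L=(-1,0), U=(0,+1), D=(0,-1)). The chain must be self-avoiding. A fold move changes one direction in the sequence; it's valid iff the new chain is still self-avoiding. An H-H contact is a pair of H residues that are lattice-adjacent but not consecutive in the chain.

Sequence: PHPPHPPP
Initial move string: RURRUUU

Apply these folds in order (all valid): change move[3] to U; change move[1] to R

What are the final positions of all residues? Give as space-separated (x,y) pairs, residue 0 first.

Answer: (0,0) (1,0) (2,0) (3,0) (3,1) (3,2) (3,3) (3,4)

Derivation:
Initial moves: RURRUUU
Fold: move[3]->U => RURUUUU (positions: [(0, 0), (1, 0), (1, 1), (2, 1), (2, 2), (2, 3), (2, 4), (2, 5)])
Fold: move[1]->R => RRRUUUU (positions: [(0, 0), (1, 0), (2, 0), (3, 0), (3, 1), (3, 2), (3, 3), (3, 4)])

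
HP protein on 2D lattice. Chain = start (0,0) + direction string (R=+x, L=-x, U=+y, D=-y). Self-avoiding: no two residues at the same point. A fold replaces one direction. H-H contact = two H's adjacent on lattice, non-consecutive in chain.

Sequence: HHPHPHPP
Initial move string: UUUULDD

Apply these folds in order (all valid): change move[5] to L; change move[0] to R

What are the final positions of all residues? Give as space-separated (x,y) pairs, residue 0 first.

Answer: (0,0) (1,0) (1,1) (1,2) (1,3) (0,3) (-1,3) (-1,2)

Derivation:
Initial moves: UUUULDD
Fold: move[5]->L => UUUULLD (positions: [(0, 0), (0, 1), (0, 2), (0, 3), (0, 4), (-1, 4), (-2, 4), (-2, 3)])
Fold: move[0]->R => RUUULLD (positions: [(0, 0), (1, 0), (1, 1), (1, 2), (1, 3), (0, 3), (-1, 3), (-1, 2)])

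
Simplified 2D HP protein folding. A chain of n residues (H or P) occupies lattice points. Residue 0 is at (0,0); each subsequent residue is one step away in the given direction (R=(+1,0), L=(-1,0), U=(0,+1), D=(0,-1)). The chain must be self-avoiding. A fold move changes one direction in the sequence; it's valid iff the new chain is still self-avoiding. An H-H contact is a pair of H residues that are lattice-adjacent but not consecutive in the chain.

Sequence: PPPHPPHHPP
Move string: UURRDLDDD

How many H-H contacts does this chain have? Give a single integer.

Answer: 1

Derivation:
Positions: [(0, 0), (0, 1), (0, 2), (1, 2), (2, 2), (2, 1), (1, 1), (1, 0), (1, -1), (1, -2)]
H-H contact: residue 3 @(1,2) - residue 6 @(1, 1)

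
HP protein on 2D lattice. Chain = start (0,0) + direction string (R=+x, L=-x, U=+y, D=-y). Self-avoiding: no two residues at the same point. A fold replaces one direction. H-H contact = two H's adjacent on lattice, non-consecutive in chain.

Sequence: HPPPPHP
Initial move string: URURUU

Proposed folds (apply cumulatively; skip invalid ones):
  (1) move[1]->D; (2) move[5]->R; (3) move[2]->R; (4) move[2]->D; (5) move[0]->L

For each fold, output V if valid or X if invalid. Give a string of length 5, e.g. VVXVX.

Answer: XVVVX

Derivation:
Initial: URURUU -> [(0, 0), (0, 1), (1, 1), (1, 2), (2, 2), (2, 3), (2, 4)]
Fold 1: move[1]->D => UDURUU INVALID (collision), skipped
Fold 2: move[5]->R => URURUR VALID
Fold 3: move[2]->R => URRRUR VALID
Fold 4: move[2]->D => URDRUR VALID
Fold 5: move[0]->L => LRDRUR INVALID (collision), skipped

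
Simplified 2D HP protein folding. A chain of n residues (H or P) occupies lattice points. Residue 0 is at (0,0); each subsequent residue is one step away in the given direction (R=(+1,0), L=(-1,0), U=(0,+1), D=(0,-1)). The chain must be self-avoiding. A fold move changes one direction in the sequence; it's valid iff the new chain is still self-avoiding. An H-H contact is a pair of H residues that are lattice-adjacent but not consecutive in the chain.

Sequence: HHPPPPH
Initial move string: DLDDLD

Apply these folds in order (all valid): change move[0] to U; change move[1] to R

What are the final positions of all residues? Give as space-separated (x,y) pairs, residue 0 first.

Answer: (0,0) (0,1) (1,1) (1,0) (1,-1) (0,-1) (0,-2)

Derivation:
Initial moves: DLDDLD
Fold: move[0]->U => ULDDLD (positions: [(0, 0), (0, 1), (-1, 1), (-1, 0), (-1, -1), (-2, -1), (-2, -2)])
Fold: move[1]->R => URDDLD (positions: [(0, 0), (0, 1), (1, 1), (1, 0), (1, -1), (0, -1), (0, -2)])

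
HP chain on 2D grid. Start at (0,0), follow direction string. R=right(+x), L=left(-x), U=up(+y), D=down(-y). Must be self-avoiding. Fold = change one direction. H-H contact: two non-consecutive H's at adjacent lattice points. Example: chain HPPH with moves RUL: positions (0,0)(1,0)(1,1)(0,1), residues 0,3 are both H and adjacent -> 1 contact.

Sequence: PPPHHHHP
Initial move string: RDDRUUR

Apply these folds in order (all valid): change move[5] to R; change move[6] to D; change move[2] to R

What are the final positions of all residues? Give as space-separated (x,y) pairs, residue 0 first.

Answer: (0,0) (1,0) (1,-1) (2,-1) (3,-1) (3,0) (4,0) (4,-1)

Derivation:
Initial moves: RDDRUUR
Fold: move[5]->R => RDDRURR (positions: [(0, 0), (1, 0), (1, -1), (1, -2), (2, -2), (2, -1), (3, -1), (4, -1)])
Fold: move[6]->D => RDDRURD (positions: [(0, 0), (1, 0), (1, -1), (1, -2), (2, -2), (2, -1), (3, -1), (3, -2)])
Fold: move[2]->R => RDRRURD (positions: [(0, 0), (1, 0), (1, -1), (2, -1), (3, -1), (3, 0), (4, 0), (4, -1)])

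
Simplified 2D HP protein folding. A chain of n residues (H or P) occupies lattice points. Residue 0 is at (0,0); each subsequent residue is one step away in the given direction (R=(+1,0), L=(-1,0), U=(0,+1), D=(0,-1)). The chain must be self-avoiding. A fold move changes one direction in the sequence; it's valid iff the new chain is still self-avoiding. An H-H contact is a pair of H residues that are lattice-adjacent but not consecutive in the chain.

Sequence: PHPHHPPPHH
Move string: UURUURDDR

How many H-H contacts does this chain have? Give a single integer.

Answer: 1

Derivation:
Positions: [(0, 0), (0, 1), (0, 2), (1, 2), (1, 3), (1, 4), (2, 4), (2, 3), (2, 2), (3, 2)]
H-H contact: residue 3 @(1,2) - residue 8 @(2, 2)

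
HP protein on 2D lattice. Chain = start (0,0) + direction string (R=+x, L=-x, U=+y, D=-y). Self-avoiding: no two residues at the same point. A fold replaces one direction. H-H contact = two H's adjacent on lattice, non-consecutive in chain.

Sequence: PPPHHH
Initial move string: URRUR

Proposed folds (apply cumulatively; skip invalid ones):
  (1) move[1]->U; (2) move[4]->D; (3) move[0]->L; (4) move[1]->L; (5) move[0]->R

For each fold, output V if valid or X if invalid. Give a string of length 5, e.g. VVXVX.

Initial: URRUR -> [(0, 0), (0, 1), (1, 1), (2, 1), (2, 2), (3, 2)]
Fold 1: move[1]->U => UURUR VALID
Fold 2: move[4]->D => UURUD INVALID (collision), skipped
Fold 3: move[0]->L => LURUR VALID
Fold 4: move[1]->L => LLRUR INVALID (collision), skipped
Fold 5: move[0]->R => RURUR VALID

Answer: VXVXV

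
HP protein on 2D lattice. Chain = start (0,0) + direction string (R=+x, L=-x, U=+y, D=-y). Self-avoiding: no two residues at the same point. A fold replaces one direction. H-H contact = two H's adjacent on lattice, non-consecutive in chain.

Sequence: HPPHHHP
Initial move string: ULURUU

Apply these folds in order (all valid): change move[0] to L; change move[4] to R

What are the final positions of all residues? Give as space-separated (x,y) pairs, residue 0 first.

Initial moves: ULURUU
Fold: move[0]->L => LLURUU (positions: [(0, 0), (-1, 0), (-2, 0), (-2, 1), (-1, 1), (-1, 2), (-1, 3)])
Fold: move[4]->R => LLURRU (positions: [(0, 0), (-1, 0), (-2, 0), (-2, 1), (-1, 1), (0, 1), (0, 2)])

Answer: (0,0) (-1,0) (-2,0) (-2,1) (-1,1) (0,1) (0,2)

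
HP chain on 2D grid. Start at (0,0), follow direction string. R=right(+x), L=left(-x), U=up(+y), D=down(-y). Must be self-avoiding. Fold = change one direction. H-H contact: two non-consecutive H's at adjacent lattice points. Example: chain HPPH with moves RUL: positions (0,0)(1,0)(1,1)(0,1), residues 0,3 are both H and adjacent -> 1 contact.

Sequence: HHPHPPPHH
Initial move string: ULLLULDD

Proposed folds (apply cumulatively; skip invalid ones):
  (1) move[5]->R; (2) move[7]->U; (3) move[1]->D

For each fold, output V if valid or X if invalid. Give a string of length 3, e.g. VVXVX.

Initial: ULLLULDD -> [(0, 0), (0, 1), (-1, 1), (-2, 1), (-3, 1), (-3, 2), (-4, 2), (-4, 1), (-4, 0)]
Fold 1: move[5]->R => ULLLURDD INVALID (collision), skipped
Fold 2: move[7]->U => ULLLULDU INVALID (collision), skipped
Fold 3: move[1]->D => UDLLULDD INVALID (collision), skipped

Answer: XXX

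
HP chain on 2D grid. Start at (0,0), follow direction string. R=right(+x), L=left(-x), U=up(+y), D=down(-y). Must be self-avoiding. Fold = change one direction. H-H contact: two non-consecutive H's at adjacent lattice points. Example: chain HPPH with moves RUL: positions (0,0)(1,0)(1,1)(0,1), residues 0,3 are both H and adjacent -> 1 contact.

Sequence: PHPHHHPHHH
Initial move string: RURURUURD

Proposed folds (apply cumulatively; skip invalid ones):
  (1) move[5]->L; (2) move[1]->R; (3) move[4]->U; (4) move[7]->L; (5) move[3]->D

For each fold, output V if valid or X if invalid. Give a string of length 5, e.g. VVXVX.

Answer: XVVVX

Derivation:
Initial: RURURUURD -> [(0, 0), (1, 0), (1, 1), (2, 1), (2, 2), (3, 2), (3, 3), (3, 4), (4, 4), (4, 3)]
Fold 1: move[5]->L => RURURLURD INVALID (collision), skipped
Fold 2: move[1]->R => RRRURUURD VALID
Fold 3: move[4]->U => RRRUUUURD VALID
Fold 4: move[7]->L => RRRUUUULD VALID
Fold 5: move[3]->D => RRRDUUULD INVALID (collision), skipped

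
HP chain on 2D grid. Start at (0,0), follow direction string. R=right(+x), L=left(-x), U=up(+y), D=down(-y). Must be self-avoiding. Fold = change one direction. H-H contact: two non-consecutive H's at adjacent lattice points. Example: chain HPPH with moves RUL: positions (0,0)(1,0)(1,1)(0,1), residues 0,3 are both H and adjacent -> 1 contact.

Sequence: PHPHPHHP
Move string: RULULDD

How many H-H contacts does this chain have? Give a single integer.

Answer: 1

Derivation:
Positions: [(0, 0), (1, 0), (1, 1), (0, 1), (0, 2), (-1, 2), (-1, 1), (-1, 0)]
H-H contact: residue 3 @(0,1) - residue 6 @(-1, 1)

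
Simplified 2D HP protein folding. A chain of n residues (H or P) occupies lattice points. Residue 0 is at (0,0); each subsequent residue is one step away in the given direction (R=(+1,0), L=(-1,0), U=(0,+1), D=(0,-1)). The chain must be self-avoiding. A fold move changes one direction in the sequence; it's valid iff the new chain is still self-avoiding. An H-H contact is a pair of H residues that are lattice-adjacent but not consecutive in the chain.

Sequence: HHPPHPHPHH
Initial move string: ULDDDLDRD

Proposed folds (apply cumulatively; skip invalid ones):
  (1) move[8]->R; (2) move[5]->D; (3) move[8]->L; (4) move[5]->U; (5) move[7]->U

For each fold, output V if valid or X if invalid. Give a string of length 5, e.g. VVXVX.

Answer: VVXXX

Derivation:
Initial: ULDDDLDRD -> [(0, 0), (0, 1), (-1, 1), (-1, 0), (-1, -1), (-1, -2), (-2, -2), (-2, -3), (-1, -3), (-1, -4)]
Fold 1: move[8]->R => ULDDDLDRR VALID
Fold 2: move[5]->D => ULDDDDDRR VALID
Fold 3: move[8]->L => ULDDDDDRL INVALID (collision), skipped
Fold 4: move[5]->U => ULDDDUDRR INVALID (collision), skipped
Fold 5: move[7]->U => ULDDDDDUR INVALID (collision), skipped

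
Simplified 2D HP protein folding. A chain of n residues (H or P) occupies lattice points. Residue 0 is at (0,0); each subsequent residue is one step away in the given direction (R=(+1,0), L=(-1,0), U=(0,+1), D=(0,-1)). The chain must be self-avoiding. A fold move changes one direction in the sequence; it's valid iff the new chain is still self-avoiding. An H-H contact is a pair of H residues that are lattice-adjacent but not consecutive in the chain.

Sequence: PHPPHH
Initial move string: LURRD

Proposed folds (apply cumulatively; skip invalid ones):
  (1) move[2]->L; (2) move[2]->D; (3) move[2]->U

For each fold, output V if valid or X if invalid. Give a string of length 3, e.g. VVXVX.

Initial: LURRD -> [(0, 0), (-1, 0), (-1, 1), (0, 1), (1, 1), (1, 0)]
Fold 1: move[2]->L => LULRD INVALID (collision), skipped
Fold 2: move[2]->D => LUDRD INVALID (collision), skipped
Fold 3: move[2]->U => LUURD VALID

Answer: XXV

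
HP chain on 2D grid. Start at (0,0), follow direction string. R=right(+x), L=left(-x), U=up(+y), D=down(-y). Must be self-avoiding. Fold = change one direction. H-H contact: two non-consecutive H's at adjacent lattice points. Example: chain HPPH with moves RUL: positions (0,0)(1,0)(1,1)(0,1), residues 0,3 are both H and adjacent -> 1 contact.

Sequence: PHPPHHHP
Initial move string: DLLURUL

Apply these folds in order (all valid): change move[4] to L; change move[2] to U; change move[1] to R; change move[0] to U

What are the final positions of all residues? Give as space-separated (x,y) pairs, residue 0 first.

Answer: (0,0) (0,1) (1,1) (1,2) (1,3) (0,3) (0,4) (-1,4)

Derivation:
Initial moves: DLLURUL
Fold: move[4]->L => DLLULUL (positions: [(0, 0), (0, -1), (-1, -1), (-2, -1), (-2, 0), (-3, 0), (-3, 1), (-4, 1)])
Fold: move[2]->U => DLUULUL (positions: [(0, 0), (0, -1), (-1, -1), (-1, 0), (-1, 1), (-2, 1), (-2, 2), (-3, 2)])
Fold: move[1]->R => DRUULUL (positions: [(0, 0), (0, -1), (1, -1), (1, 0), (1, 1), (0, 1), (0, 2), (-1, 2)])
Fold: move[0]->U => URUULUL (positions: [(0, 0), (0, 1), (1, 1), (1, 2), (1, 3), (0, 3), (0, 4), (-1, 4)])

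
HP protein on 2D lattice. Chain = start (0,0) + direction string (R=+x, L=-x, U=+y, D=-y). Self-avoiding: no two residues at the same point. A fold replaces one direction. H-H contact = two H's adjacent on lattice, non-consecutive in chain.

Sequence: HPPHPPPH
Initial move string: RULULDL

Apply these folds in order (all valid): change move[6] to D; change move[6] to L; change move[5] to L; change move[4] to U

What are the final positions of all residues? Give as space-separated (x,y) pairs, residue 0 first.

Initial moves: RULULDL
Fold: move[6]->D => RULULDD (positions: [(0, 0), (1, 0), (1, 1), (0, 1), (0, 2), (-1, 2), (-1, 1), (-1, 0)])
Fold: move[6]->L => RULULDL (positions: [(0, 0), (1, 0), (1, 1), (0, 1), (0, 2), (-1, 2), (-1, 1), (-2, 1)])
Fold: move[5]->L => RULULLL (positions: [(0, 0), (1, 0), (1, 1), (0, 1), (0, 2), (-1, 2), (-2, 2), (-3, 2)])
Fold: move[4]->U => RULUULL (positions: [(0, 0), (1, 0), (1, 1), (0, 1), (0, 2), (0, 3), (-1, 3), (-2, 3)])

Answer: (0,0) (1,0) (1,1) (0,1) (0,2) (0,3) (-1,3) (-2,3)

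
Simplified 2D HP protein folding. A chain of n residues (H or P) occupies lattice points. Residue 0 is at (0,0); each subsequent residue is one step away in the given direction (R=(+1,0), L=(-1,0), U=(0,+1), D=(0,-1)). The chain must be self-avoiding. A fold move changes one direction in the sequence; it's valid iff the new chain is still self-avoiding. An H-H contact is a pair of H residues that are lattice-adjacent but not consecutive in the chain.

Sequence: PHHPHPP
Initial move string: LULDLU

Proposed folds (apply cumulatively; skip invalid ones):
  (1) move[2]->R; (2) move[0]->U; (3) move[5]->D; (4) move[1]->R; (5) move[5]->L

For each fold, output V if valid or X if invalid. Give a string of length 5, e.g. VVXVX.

Answer: XVVXV

Derivation:
Initial: LULDLU -> [(0, 0), (-1, 0), (-1, 1), (-2, 1), (-2, 0), (-3, 0), (-3, 1)]
Fold 1: move[2]->R => LURDLU INVALID (collision), skipped
Fold 2: move[0]->U => UULDLU VALID
Fold 3: move[5]->D => UULDLD VALID
Fold 4: move[1]->R => URLDLD INVALID (collision), skipped
Fold 5: move[5]->L => UULDLL VALID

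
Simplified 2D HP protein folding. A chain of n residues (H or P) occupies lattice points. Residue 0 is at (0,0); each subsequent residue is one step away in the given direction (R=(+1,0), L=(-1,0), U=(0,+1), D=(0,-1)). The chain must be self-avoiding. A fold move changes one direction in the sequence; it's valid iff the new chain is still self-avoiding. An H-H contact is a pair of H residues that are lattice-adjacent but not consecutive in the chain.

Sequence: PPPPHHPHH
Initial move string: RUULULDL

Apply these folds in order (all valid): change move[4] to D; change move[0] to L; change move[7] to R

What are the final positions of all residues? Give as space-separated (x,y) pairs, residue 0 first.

Answer: (0,0) (-1,0) (-1,1) (-1,2) (-2,2) (-2,1) (-3,1) (-3,0) (-2,0)

Derivation:
Initial moves: RUULULDL
Fold: move[4]->D => RUULDLDL (positions: [(0, 0), (1, 0), (1, 1), (1, 2), (0, 2), (0, 1), (-1, 1), (-1, 0), (-2, 0)])
Fold: move[0]->L => LUULDLDL (positions: [(0, 0), (-1, 0), (-1, 1), (-1, 2), (-2, 2), (-2, 1), (-3, 1), (-3, 0), (-4, 0)])
Fold: move[7]->R => LUULDLDR (positions: [(0, 0), (-1, 0), (-1, 1), (-1, 2), (-2, 2), (-2, 1), (-3, 1), (-3, 0), (-2, 0)])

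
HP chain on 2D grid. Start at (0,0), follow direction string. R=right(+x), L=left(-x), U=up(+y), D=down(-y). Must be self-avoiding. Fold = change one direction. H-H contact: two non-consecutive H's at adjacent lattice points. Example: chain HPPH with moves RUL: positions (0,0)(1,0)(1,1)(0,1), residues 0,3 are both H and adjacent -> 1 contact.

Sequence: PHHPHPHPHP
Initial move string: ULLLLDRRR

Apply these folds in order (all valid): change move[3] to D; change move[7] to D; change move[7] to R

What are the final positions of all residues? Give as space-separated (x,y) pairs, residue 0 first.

Answer: (0,0) (0,1) (-1,1) (-2,1) (-2,0) (-3,0) (-3,-1) (-2,-1) (-1,-1) (0,-1)

Derivation:
Initial moves: ULLLLDRRR
Fold: move[3]->D => ULLDLDRRR (positions: [(0, 0), (0, 1), (-1, 1), (-2, 1), (-2, 0), (-3, 0), (-3, -1), (-2, -1), (-1, -1), (0, -1)])
Fold: move[7]->D => ULLDLDRDR (positions: [(0, 0), (0, 1), (-1, 1), (-2, 1), (-2, 0), (-3, 0), (-3, -1), (-2, -1), (-2, -2), (-1, -2)])
Fold: move[7]->R => ULLDLDRRR (positions: [(0, 0), (0, 1), (-1, 1), (-2, 1), (-2, 0), (-3, 0), (-3, -1), (-2, -1), (-1, -1), (0, -1)])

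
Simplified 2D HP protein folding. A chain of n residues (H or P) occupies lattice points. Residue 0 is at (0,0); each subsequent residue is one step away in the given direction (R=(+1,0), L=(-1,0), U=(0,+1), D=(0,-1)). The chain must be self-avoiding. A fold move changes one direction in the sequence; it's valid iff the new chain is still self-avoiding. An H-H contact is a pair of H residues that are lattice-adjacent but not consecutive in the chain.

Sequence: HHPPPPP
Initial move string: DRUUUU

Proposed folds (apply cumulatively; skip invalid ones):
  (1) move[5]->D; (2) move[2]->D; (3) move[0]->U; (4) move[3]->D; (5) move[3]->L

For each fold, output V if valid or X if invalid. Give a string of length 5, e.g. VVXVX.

Answer: XXVXV

Derivation:
Initial: DRUUUU -> [(0, 0), (0, -1), (1, -1), (1, 0), (1, 1), (1, 2), (1, 3)]
Fold 1: move[5]->D => DRUUUD INVALID (collision), skipped
Fold 2: move[2]->D => DRDUUU INVALID (collision), skipped
Fold 3: move[0]->U => URUUUU VALID
Fold 4: move[3]->D => URUDUU INVALID (collision), skipped
Fold 5: move[3]->L => URULUU VALID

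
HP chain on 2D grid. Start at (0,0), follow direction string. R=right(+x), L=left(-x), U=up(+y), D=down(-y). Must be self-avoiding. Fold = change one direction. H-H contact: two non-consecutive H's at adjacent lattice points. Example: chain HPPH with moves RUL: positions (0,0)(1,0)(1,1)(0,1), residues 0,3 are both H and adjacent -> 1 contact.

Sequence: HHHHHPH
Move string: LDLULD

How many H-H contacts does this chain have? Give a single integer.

Positions: [(0, 0), (-1, 0), (-1, -1), (-2, -1), (-2, 0), (-3, 0), (-3, -1)]
H-H contact: residue 1 @(-1,0) - residue 4 @(-2, 0)
H-H contact: residue 3 @(-2,-1) - residue 6 @(-3, -1)

Answer: 2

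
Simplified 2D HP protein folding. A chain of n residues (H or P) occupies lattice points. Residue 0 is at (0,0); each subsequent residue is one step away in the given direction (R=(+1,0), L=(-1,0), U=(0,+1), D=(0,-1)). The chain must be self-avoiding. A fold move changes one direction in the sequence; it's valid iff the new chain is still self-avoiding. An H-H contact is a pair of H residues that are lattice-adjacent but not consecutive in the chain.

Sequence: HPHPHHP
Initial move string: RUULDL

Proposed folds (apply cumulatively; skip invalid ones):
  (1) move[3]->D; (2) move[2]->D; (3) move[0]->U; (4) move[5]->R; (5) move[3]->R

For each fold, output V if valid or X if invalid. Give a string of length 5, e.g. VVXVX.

Answer: XXVXX

Derivation:
Initial: RUULDL -> [(0, 0), (1, 0), (1, 1), (1, 2), (0, 2), (0, 1), (-1, 1)]
Fold 1: move[3]->D => RUUDDL INVALID (collision), skipped
Fold 2: move[2]->D => RUDLDL INVALID (collision), skipped
Fold 3: move[0]->U => UUULDL VALID
Fold 4: move[5]->R => UUULDR INVALID (collision), skipped
Fold 5: move[3]->R => UUURDL INVALID (collision), skipped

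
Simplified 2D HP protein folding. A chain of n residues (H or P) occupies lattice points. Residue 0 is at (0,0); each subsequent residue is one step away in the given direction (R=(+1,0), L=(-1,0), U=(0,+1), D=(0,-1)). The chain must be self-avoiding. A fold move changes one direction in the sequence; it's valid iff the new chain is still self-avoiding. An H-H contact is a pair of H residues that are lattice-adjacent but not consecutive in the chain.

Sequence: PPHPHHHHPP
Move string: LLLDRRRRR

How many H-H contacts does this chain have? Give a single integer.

Positions: [(0, 0), (-1, 0), (-2, 0), (-3, 0), (-3, -1), (-2, -1), (-1, -1), (0, -1), (1, -1), (2, -1)]
H-H contact: residue 2 @(-2,0) - residue 5 @(-2, -1)

Answer: 1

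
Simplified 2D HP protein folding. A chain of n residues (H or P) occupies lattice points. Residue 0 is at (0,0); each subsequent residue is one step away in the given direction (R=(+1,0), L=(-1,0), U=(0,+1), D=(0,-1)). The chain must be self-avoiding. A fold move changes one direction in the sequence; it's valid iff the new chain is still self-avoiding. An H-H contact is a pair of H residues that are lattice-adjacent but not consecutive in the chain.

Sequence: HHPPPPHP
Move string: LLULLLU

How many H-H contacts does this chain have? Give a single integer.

Answer: 0

Derivation:
Positions: [(0, 0), (-1, 0), (-2, 0), (-2, 1), (-3, 1), (-4, 1), (-5, 1), (-5, 2)]
No H-H contacts found.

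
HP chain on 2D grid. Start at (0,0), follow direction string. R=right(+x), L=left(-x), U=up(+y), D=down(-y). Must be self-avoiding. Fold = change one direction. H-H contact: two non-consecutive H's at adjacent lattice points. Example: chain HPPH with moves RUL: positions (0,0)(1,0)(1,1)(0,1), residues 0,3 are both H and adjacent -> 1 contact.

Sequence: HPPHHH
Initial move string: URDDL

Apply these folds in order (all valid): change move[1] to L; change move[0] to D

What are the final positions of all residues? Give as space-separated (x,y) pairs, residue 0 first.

Answer: (0,0) (0,-1) (-1,-1) (-1,-2) (-1,-3) (-2,-3)

Derivation:
Initial moves: URDDL
Fold: move[1]->L => ULDDL (positions: [(0, 0), (0, 1), (-1, 1), (-1, 0), (-1, -1), (-2, -1)])
Fold: move[0]->D => DLDDL (positions: [(0, 0), (0, -1), (-1, -1), (-1, -2), (-1, -3), (-2, -3)])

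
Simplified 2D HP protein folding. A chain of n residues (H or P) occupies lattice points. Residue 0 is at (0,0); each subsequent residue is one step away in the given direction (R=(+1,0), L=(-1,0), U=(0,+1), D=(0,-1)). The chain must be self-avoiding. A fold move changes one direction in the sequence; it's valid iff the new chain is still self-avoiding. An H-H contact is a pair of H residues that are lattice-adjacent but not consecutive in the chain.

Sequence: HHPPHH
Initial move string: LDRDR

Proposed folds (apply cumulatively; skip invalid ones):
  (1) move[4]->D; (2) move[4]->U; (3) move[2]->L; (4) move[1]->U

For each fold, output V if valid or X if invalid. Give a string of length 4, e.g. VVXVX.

Initial: LDRDR -> [(0, 0), (-1, 0), (-1, -1), (0, -1), (0, -2), (1, -2)]
Fold 1: move[4]->D => LDRDD VALID
Fold 2: move[4]->U => LDRDU INVALID (collision), skipped
Fold 3: move[2]->L => LDLDD VALID
Fold 4: move[1]->U => LULDD VALID

Answer: VXVV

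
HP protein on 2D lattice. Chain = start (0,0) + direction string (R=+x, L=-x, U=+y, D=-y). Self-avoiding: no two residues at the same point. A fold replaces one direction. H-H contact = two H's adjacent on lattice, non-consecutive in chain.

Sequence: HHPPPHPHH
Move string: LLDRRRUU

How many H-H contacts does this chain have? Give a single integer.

Positions: [(0, 0), (-1, 0), (-2, 0), (-2, -1), (-1, -1), (0, -1), (1, -1), (1, 0), (1, 1)]
H-H contact: residue 0 @(0,0) - residue 7 @(1, 0)
H-H contact: residue 0 @(0,0) - residue 5 @(0, -1)

Answer: 2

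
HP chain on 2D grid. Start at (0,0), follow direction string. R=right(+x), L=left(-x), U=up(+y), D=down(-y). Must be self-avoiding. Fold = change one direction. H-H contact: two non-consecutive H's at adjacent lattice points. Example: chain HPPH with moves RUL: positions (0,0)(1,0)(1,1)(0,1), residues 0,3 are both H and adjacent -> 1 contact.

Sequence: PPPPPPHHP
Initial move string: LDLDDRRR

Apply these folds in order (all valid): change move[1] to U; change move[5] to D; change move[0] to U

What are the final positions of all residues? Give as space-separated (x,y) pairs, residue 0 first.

Answer: (0,0) (0,1) (0,2) (-1,2) (-1,1) (-1,0) (-1,-1) (0,-1) (1,-1)

Derivation:
Initial moves: LDLDDRRR
Fold: move[1]->U => LULDDRRR (positions: [(0, 0), (-1, 0), (-1, 1), (-2, 1), (-2, 0), (-2, -1), (-1, -1), (0, -1), (1, -1)])
Fold: move[5]->D => LULDDDRR (positions: [(0, 0), (-1, 0), (-1, 1), (-2, 1), (-2, 0), (-2, -1), (-2, -2), (-1, -2), (0, -2)])
Fold: move[0]->U => UULDDDRR (positions: [(0, 0), (0, 1), (0, 2), (-1, 2), (-1, 1), (-1, 0), (-1, -1), (0, -1), (1, -1)])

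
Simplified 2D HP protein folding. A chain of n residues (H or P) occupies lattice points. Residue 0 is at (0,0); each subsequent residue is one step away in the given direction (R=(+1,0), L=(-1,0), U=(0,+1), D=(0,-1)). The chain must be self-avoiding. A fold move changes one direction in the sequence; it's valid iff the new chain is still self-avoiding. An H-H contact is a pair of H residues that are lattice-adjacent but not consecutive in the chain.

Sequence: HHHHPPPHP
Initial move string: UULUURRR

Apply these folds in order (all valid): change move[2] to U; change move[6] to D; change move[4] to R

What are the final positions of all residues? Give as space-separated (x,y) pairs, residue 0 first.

Initial moves: UULUURRR
Fold: move[2]->U => UUUUURRR (positions: [(0, 0), (0, 1), (0, 2), (0, 3), (0, 4), (0, 5), (1, 5), (2, 5), (3, 5)])
Fold: move[6]->D => UUUUURDR (positions: [(0, 0), (0, 1), (0, 2), (0, 3), (0, 4), (0, 5), (1, 5), (1, 4), (2, 4)])
Fold: move[4]->R => UUUURRDR (positions: [(0, 0), (0, 1), (0, 2), (0, 3), (0, 4), (1, 4), (2, 4), (2, 3), (3, 3)])

Answer: (0,0) (0,1) (0,2) (0,3) (0,4) (1,4) (2,4) (2,3) (3,3)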